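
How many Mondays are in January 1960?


January 1960 has 31 days
Anchor: Jan 1, 1960. With p = 1960 - 1 = 1959: (p + p//4 - p//100 + p//400) mod 7 = (1959 + 489 - 19 + 4) mod 7 = 2433 mod 7 = 4 -> Friday (Mon=0 ... Sun=6)
January 1 is the anchor itself -> Friday
First Monday is January 4
Mondays: 4, 11, 18, 25

4 Mondays


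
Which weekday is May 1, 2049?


Target: May 1, 2049
Anchor: Jan 1, 2049. With p = 2049 - 1 = 2048: (p + p//4 - p//100 + p//400) mod 7 = (2048 + 512 - 20 + 5) mod 7 = 2545 mod 7 = 4 -> Friday (Mon=0 ... Sun=6)
Days before May (Jan-Apr): 120 days
Weekday index = (4 + 120) mod 7 = 5

Saturday


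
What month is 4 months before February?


February is month 2
2 - 4 = -2; wrap: -2 + 12 = 10

October


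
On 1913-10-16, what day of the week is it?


Date: October 16, 1913
Anchor: Jan 1, 1913. With p = 1913 - 1 = 1912: (p + p//4 - p//100 + p//400) mod 7 = (1912 + 478 - 19 + 4) mod 7 = 2375 mod 7 = 2 -> Wednesday (Mon=0 ... Sun=6)
Days before October (Jan-Sep): 273; offset = 273 + 16 - 1 = 288
Weekday index = (2 + 288) mod 7 = 3

Day of the week: Thursday


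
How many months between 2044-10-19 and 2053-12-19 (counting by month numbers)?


From October 2044 to December 2053
9 years * 12 = 108 months, plus 2 months = 110

110 months


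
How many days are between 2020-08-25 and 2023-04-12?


From 2020-08-25 to 2023-04-12
2020-08-25: days before August = 31 + 29 + 31 + 30 + 31 + 30 + 31 = 213 (2020 is a leap year); day of year = 213 + 25 = 238
2023-04-12: days before April = 31 + 28 + 31 = 90 (2023 is not a leap year); day of year = 90 + 12 = 102
Rest of 2020: 366 - 238 = 128
Full years 2021 (365), 2022 (365): 730
Total = 128 + 730 + 102 = 960

960 days


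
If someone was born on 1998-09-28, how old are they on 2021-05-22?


Birth: 1998-09-28
Reference: 2021-05-22
Year difference: 2021 - 1998 = 23
Birthday not yet reached in 2021, subtract 1

22 years old


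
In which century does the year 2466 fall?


Century = (year - 1) // 100 + 1
= (2466 - 1) // 100 + 1
= 2465 // 100 + 1
= 24 + 1

25th century


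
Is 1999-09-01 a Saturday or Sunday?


Anchor: Jan 1, 1999. With p = 1999 - 1 = 1998: (p + p//4 - p//100 + p//400) mod 7 = (1998 + 499 - 19 + 4) mod 7 = 2482 mod 7 = 4 -> Friday (Mon=0 ... Sun=6)
Day of year: 244; offset = 243
Weekday index = (4 + 243) mod 7 = 2 -> Wednesday
Weekend days: Saturday, Sunday

No


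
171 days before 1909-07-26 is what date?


Start: 1909-07-26, subtract 171 days
Back 26 days from July 26 reaches June 30, 1909 -> 145 left
June 1909 has 30 days -> back to May 31, 1909 -> 115 left
May 1909 has 31 days -> back to April 30, 1909 -> 84 left
April 1909 has 30 days -> back to March 31, 1909 -> 54 left
March 1909 has 31 days -> back to February 28, 1909 -> 23 left
February 1909: 28 - 23 = 5 -> lands on February 5

Result: 1909-02-05


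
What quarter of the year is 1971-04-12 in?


Month: April (month 4)
Q1: Jan-Mar, Q2: Apr-Jun, Q3: Jul-Sep, Q4: Oct-Dec

Q2


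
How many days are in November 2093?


November 2093

30 days


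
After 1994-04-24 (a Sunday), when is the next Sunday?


Current: Sunday
Target: Sunday
Days ahead: 7

Next Sunday: 1994-05-01


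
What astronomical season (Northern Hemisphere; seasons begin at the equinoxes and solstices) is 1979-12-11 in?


Date: December 11
Astronomical Autumn (approx.; exact equinox/solstice day varies by year): September 22 to December 20
December 11 falls within the Autumn window

Autumn


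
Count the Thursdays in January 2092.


January 2092 has 31 days
Anchor: Jan 1, 2092. With p = 2092 - 1 = 2091: (p + p//4 - p//100 + p//400) mod 7 = (2091 + 522 - 20 + 5) mod 7 = 2598 mod 7 = 1 -> Tuesday (Mon=0 ... Sun=6)
January 1 is the anchor itself -> Tuesday
First Thursday is January 3
Thursdays: 3, 10, 17, 24, 31

5 Thursdays


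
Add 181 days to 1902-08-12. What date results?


Start: 1902-08-12, add 181 days
August 1902 has 31 days: 31 - 12 = 19 days to August 31 -> 162 left
September 1902 has 30 days -> 132 left
October 1902 has 31 days -> 101 left
November 1902 has 30 days -> 71 left
December 1902 has 31 days -> 40 left
January 1903 has 31 days -> 9 left
February 1903: 9 <= 28 -> lands on February 9

Result: 1903-02-09


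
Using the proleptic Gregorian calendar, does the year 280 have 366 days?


Gregorian leap year rule: divisible by 4, but not by 100, unless also by 400.
280 is divisible by 4 but not 100 -> leap year

Yes


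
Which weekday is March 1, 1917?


Target: March 1, 1917
Anchor: Jan 1, 1917. With p = 1917 - 1 = 1916: (p + p//4 - p//100 + p//400) mod 7 = (1916 + 479 - 19 + 4) mod 7 = 2380 mod 7 = 0 -> Monday (Mon=0 ... Sun=6)
Days before March (Jan-Feb): 59 days
Weekday index = (0 + 59) mod 7 = 3

Thursday


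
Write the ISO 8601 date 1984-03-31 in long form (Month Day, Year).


ISO 1984-03-31 parses as year=1984, month=03, day=31
Month 3 -> March

March 31, 1984


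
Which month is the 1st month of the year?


Month 1 of 12

January


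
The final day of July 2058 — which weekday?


July 2058 has 31 days
Anchor: Jan 1, 2058. With p = 2058 - 1 = 2057: (p + p//4 - p//100 + p//400) mod 7 = (2057 + 514 - 20 + 5) mod 7 = 2556 mod 7 = 1 -> Tuesday (Mon=0 ... Sun=6)
Days before July (Jan-Jun): 181; July 1 index = (1 + 181) mod 7 = 0 -> Monday
Last day offset: 31 - 1 = 30 days
Weekday index = (0 + 30) mod 7 = 2

Wednesday, July 31


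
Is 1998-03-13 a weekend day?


Anchor: Jan 1, 1998. With p = 1998 - 1 = 1997: (p + p//4 - p//100 + p//400) mod 7 = (1997 + 499 - 19 + 4) mod 7 = 2481 mod 7 = 3 -> Thursday (Mon=0 ... Sun=6)
Day of year: 72; offset = 71
Weekday index = (3 + 71) mod 7 = 4 -> Friday
Weekend days: Saturday, Sunday

No


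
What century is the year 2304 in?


Century = (year - 1) // 100 + 1
= (2304 - 1) // 100 + 1
= 2303 // 100 + 1
= 23 + 1

24th century


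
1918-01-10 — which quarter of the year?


Month: January (month 1)
Q1: Jan-Mar, Q2: Apr-Jun, Q3: Jul-Sep, Q4: Oct-Dec

Q1


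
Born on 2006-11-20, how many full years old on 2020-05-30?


Birth: 2006-11-20
Reference: 2020-05-30
Year difference: 2020 - 2006 = 14
Birthday not yet reached in 2020, subtract 1

13 years old


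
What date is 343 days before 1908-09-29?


Start: 1908-09-29, subtract 343 days
Back 29 days from September 29 reaches August 31, 1908 -> 314 left
August 1908 has 31 days -> back to July 31, 1908 -> 283 left
July 1908 has 31 days -> back to June 30, 1908 -> 252 left
June 1908 has 30 days -> back to May 31, 1908 -> 222 left
May 1908 has 31 days -> back to April 30, 1908 -> 191 left
April 1908 has 30 days -> back to March 31, 1908 -> 161 left
March 1908 has 31 days -> back to February 29, 1908 -> 130 left
February 1908 has 29 days -> back to January 31, 1908 -> 101 left
January 1908 has 31 days -> back to December 31, 1907 -> 70 left
December 1907 has 31 days -> back to November 30, 1907 -> 39 left
November 1907 has 30 days -> back to October 31, 1907 -> 9 left
October 1907: 31 - 9 = 22 -> lands on October 22

Result: 1907-10-22


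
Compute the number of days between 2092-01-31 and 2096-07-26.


From 2092-01-31 to 2096-07-26
2092-01-31: day of year = 31
2096-07-26: days before July = 31 + 29 + 31 + 30 + 31 + 30 = 182 (2096 is a leap year); day of year = 182 + 26 = 208
Rest of 2092: 366 - 31 = 335
Full years 2093 (365), 2094 (365), 2095 (365): 1095
Total = 335 + 1095 + 208 = 1638

1638 days


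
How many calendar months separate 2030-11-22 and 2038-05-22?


From November 2030 to May 2038
8 years * 12 = 96 months, minus 6 months = 90

90 months


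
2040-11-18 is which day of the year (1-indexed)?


Date: November 18, 2040
Days in months 1 through 10: 305
Plus 18 days in November

Day of year: 323


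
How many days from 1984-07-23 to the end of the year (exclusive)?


Day of year: 205 of 366
Remaining = 366 - 205

161 days


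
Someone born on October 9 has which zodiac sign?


Date: October 9
Conventional tropical zodiac dates: Libra from September 23 onward; Scorpio starts October 23
October 9 falls within the Libra range

Libra


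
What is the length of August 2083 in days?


August 2083

31 days


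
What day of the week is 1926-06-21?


Date: June 21, 1926
Anchor: Jan 1, 1926. With p = 1926 - 1 = 1925: (p + p//4 - p//100 + p//400) mod 7 = (1925 + 481 - 19 + 4) mod 7 = 2391 mod 7 = 4 -> Friday (Mon=0 ... Sun=6)
Days before June (Jan-May): 151; offset = 151 + 21 - 1 = 171
Weekday index = (4 + 171) mod 7 = 0

Day of the week: Monday


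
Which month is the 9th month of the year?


Month 9 of 12

September


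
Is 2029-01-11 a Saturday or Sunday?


Anchor: Jan 1, 2029. With p = 2029 - 1 = 2028: (p + p//4 - p//100 + p//400) mod 7 = (2028 + 507 - 20 + 5) mod 7 = 2520 mod 7 = 0 -> Monday (Mon=0 ... Sun=6)
Day of year: 11; offset = 10
Weekday index = (0 + 10) mod 7 = 3 -> Thursday
Weekend days: Saturday, Sunday

No


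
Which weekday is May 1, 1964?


Target: May 1, 1964
Anchor: Jan 1, 1964. With p = 1964 - 1 = 1963: (p + p//4 - p//100 + p//400) mod 7 = (1963 + 490 - 19 + 4) mod 7 = 2438 mod 7 = 2 -> Wednesday (Mon=0 ... Sun=6)
Days before May (Jan-Apr): 121 days
Weekday index = (2 + 121) mod 7 = 4

Friday


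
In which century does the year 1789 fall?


Century = (year - 1) // 100 + 1
= (1789 - 1) // 100 + 1
= 1788 // 100 + 1
= 17 + 1

18th century


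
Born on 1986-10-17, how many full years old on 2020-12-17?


Birth: 1986-10-17
Reference: 2020-12-17
Year difference: 2020 - 1986 = 34

34 years old


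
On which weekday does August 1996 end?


August 1996 has 31 days
Anchor: Jan 1, 1996. With p = 1996 - 1 = 1995: (p + p//4 - p//100 + p//400) mod 7 = (1995 + 498 - 19 + 4) mod 7 = 2478 mod 7 = 0 -> Monday (Mon=0 ... Sun=6)
Days before August (Jan-Jul): 213; August 1 index = (0 + 213) mod 7 = 3 -> Thursday
Last day offset: 31 - 1 = 30 days
Weekday index = (3 + 30) mod 7 = 5

Saturday, August 31


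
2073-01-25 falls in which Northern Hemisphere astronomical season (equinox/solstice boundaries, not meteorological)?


Date: January 25
Astronomical Winter (approx.; exact equinox/solstice day varies by year): December 21 to March 19
January 25 falls within the Winter window

Winter


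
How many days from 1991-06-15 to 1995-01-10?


From 1991-06-15 to 1995-01-10
1991-06-15: days before June = 31 + 28 + 31 + 30 + 31 = 151 (1991 is not a leap year); day of year = 151 + 15 = 166
1995-01-10: day of year = 10
Rest of 1991: 365 - 166 = 199
Full years 1992 (366), 1993 (365), 1994 (365): 1096
Total = 199 + 1096 + 10 = 1305

1305 days


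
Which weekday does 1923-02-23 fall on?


Date: February 23, 1923
Anchor: Jan 1, 1923. With p = 1923 - 1 = 1922: (p + p//4 - p//100 + p//400) mod 7 = (1922 + 480 - 19 + 4) mod 7 = 2387 mod 7 = 0 -> Monday (Mon=0 ... Sun=6)
Days before February (Jan): 31; offset = 31 + 23 - 1 = 53
Weekday index = (0 + 53) mod 7 = 4

Day of the week: Friday


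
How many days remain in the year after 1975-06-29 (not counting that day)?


Day of year: 180 of 365
Remaining = 365 - 180

185 days


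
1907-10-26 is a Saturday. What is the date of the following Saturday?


Current: Saturday
Target: Saturday
Days ahead: 7

Next Saturday: 1907-11-02


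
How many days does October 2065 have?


October 2065

31 days


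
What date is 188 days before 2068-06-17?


Start: 2068-06-17, subtract 188 days
Back 17 days from June 17 reaches May 31, 2068 -> 171 left
May 2068 has 31 days -> back to April 30, 2068 -> 140 left
April 2068 has 30 days -> back to March 31, 2068 -> 110 left
March 2068 has 31 days -> back to February 29, 2068 -> 79 left
February 2068 has 29 days -> back to January 31, 2068 -> 50 left
January 2068 has 31 days -> back to December 31, 2067 -> 19 left
December 2067: 31 - 19 = 12 -> lands on December 12

Result: 2067-12-12


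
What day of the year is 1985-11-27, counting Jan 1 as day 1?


Date: November 27, 1985
Days in months 1 through 10: 304
Plus 27 days in November

Day of year: 331


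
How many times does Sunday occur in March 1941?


March 1941 has 31 days
Anchor: Jan 1, 1941. With p = 1941 - 1 = 1940: (p + p//4 - p//100 + p//400) mod 7 = (1940 + 485 - 19 + 4) mod 7 = 2410 mod 7 = 2 -> Wednesday (Mon=0 ... Sun=6)
Days before March (Jan-Feb): 59; March 1 index = (2 + 59) mod 7 = 5 -> Saturday
First Sunday is March 2
Sundays: 2, 9, 16, 23, 30

5 Sundays


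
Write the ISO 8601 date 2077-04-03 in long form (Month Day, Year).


ISO 2077-04-03 parses as year=2077, month=04, day=03
Month 4 -> April

April 3, 2077


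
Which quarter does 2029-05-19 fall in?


Month: May (month 5)
Q1: Jan-Mar, Q2: Apr-Jun, Q3: Jul-Sep, Q4: Oct-Dec

Q2


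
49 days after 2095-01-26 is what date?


Start: 2095-01-26, add 49 days
January 2095 has 31 days: 31 - 26 = 5 days to January 31 -> 44 left
February 2095 has 28 days -> 16 left
March 2095: 16 <= 31 -> lands on March 16

Result: 2095-03-16


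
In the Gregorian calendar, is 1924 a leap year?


Gregorian leap year rule: divisible by 4, but not by 100, unless also by 400.
1924 is divisible by 4 but not 100 -> leap year

Yes


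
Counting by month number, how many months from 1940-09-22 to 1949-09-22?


From September 1940 to September 1949
9 years * 12 = 108 months = 108

108 months


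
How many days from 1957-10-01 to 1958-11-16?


From 1957-10-01 to 1958-11-16
1957-10-01: days before October = 31 + 28 + 31 + 30 + 31 + 30 + 31 + 31 + 30 = 273 (1957 is not a leap year); day of year = 273 + 1 = 274
1958-11-16: days before November = 31 + 28 + 31 + 30 + 31 + 30 + 31 + 31 + 30 + 31 = 304 (1958 is not a leap year); day of year = 304 + 16 = 320
Rest of 1957: 365 - 274 = 91
Total = 91 + 320 = 411

411 days


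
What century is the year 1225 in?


Century = (year - 1) // 100 + 1
= (1225 - 1) // 100 + 1
= 1224 // 100 + 1
= 12 + 1

13th century


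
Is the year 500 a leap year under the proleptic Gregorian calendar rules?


Gregorian leap year rule: divisible by 4, but not by 100, unless also by 400.
500 is divisible by 100 but not 400 -> not a leap year

No


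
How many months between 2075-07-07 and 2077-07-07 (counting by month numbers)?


From July 2075 to July 2077
2 years * 12 = 24 months = 24

24 months


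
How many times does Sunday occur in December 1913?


December 1913 has 31 days
Anchor: Jan 1, 1913. With p = 1913 - 1 = 1912: (p + p//4 - p//100 + p//400) mod 7 = (1912 + 478 - 19 + 4) mod 7 = 2375 mod 7 = 2 -> Wednesday (Mon=0 ... Sun=6)
Days before December (Jan-Nov): 334; December 1 index = (2 + 334) mod 7 = 0 -> Monday
First Sunday is December 7
Sundays: 7, 14, 21, 28

4 Sundays


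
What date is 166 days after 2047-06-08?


Start: 2047-06-08, add 166 days
June 2047 has 30 days: 30 - 8 = 22 days to June 30 -> 144 left
July 2047 has 31 days -> 113 left
August 2047 has 31 days -> 82 left
September 2047 has 30 days -> 52 left
October 2047 has 31 days -> 21 left
November 2047: 21 <= 30 -> lands on November 21

Result: 2047-11-21


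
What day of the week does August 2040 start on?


Target: August 1, 2040
Anchor: Jan 1, 2040. With p = 2040 - 1 = 2039: (p + p//4 - p//100 + p//400) mod 7 = (2039 + 509 - 20 + 5) mod 7 = 2533 mod 7 = 6 -> Sunday (Mon=0 ... Sun=6)
Days before August (Jan-Jul): 213 days
Weekday index = (6 + 213) mod 7 = 2

Wednesday


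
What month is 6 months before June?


June is month 6
6 - 6 = 0; wrap: 0 + 12 = 12

December


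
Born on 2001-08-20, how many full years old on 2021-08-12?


Birth: 2001-08-20
Reference: 2021-08-12
Year difference: 2021 - 2001 = 20
Birthday not yet reached in 2021, subtract 1

19 years old


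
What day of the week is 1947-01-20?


Date: January 20, 1947
Anchor: Jan 1, 1947. With p = 1947 - 1 = 1946: (p + p//4 - p//100 + p//400) mod 7 = (1946 + 486 - 19 + 4) mod 7 = 2417 mod 7 = 2 -> Wednesday (Mon=0 ... Sun=6)
Days into year = 20 - 1 = 19
Weekday index = (2 + 19) mod 7 = 0

Day of the week: Monday


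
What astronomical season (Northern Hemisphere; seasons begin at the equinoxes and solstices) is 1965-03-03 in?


Date: March 3
Astronomical Winter (approx.; exact equinox/solstice day varies by year): December 21 to March 19
March 3 falls within the Winter window

Winter


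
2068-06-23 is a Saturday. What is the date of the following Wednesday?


Current: Saturday
Target: Wednesday
Days ahead: 4

Next Wednesday: 2068-06-27


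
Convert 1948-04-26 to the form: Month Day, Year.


ISO 1948-04-26 parses as year=1948, month=04, day=26
Month 4 -> April

April 26, 1948


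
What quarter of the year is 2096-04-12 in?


Month: April (month 4)
Q1: Jan-Mar, Q2: Apr-Jun, Q3: Jul-Sep, Q4: Oct-Dec

Q2


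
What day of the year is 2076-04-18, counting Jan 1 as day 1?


Date: April 18, 2076
Days in months 1 through 3: 91
Plus 18 days in April

Day of year: 109


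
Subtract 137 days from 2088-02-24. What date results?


Start: 2088-02-24, subtract 137 days
Back 24 days from February 24 reaches January 31, 2088 -> 113 left
January 2088 has 31 days -> back to December 31, 2087 -> 82 left
December 2087 has 31 days -> back to November 30, 2087 -> 51 left
November 2087 has 30 days -> back to October 31, 2087 -> 21 left
October 2087: 31 - 21 = 10 -> lands on October 10

Result: 2087-10-10


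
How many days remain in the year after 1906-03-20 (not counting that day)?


Day of year: 79 of 365
Remaining = 365 - 79

286 days


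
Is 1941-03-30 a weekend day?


Anchor: Jan 1, 1941. With p = 1941 - 1 = 1940: (p + p//4 - p//100 + p//400) mod 7 = (1940 + 485 - 19 + 4) mod 7 = 2410 mod 7 = 2 -> Wednesday (Mon=0 ... Sun=6)
Day of year: 89; offset = 88
Weekday index = (2 + 88) mod 7 = 6 -> Sunday
Weekend days: Saturday, Sunday

Yes


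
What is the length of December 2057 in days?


December 2057

31 days


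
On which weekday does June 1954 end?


June 1954 has 30 days
Anchor: Jan 1, 1954. With p = 1954 - 1 = 1953: (p + p//4 - p//100 + p//400) mod 7 = (1953 + 488 - 19 + 4) mod 7 = 2426 mod 7 = 4 -> Friday (Mon=0 ... Sun=6)
Days before June (Jan-May): 151; June 1 index = (4 + 151) mod 7 = 1 -> Tuesday
Last day offset: 30 - 1 = 29 days
Weekday index = (1 + 29) mod 7 = 2

Wednesday, June 30


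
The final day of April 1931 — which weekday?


April 1931 has 30 days
Anchor: Jan 1, 1931. With p = 1931 - 1 = 1930: (p + p//4 - p//100 + p//400) mod 7 = (1930 + 482 - 19 + 4) mod 7 = 2397 mod 7 = 3 -> Thursday (Mon=0 ... Sun=6)
Days before April (Jan-Mar): 90; April 1 index = (3 + 90) mod 7 = 2 -> Wednesday
Last day offset: 30 - 1 = 29 days
Weekday index = (2 + 29) mod 7 = 3

Thursday, April 30


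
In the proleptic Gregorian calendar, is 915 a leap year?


Gregorian leap year rule: divisible by 4, but not by 100, unless also by 400.
915 is not divisible by 4 -> not a leap year

No


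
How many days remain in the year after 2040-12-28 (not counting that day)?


Day of year: 363 of 366
Remaining = 366 - 363

3 days


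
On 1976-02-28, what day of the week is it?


Date: February 28, 1976
Anchor: Jan 1, 1976. With p = 1976 - 1 = 1975: (p + p//4 - p//100 + p//400) mod 7 = (1975 + 493 - 19 + 4) mod 7 = 2453 mod 7 = 3 -> Thursday (Mon=0 ... Sun=6)
Days before February (Jan): 31; offset = 31 + 28 - 1 = 58
Weekday index = (3 + 58) mod 7 = 5

Day of the week: Saturday


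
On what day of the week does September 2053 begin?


Target: September 1, 2053
Anchor: Jan 1, 2053. With p = 2053 - 1 = 2052: (p + p//4 - p//100 + p//400) mod 7 = (2052 + 513 - 20 + 5) mod 7 = 2550 mod 7 = 2 -> Wednesday (Mon=0 ... Sun=6)
Days before September (Jan-Aug): 243 days
Weekday index = (2 + 243) mod 7 = 0

Monday


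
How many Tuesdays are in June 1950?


June 1950 has 30 days
Anchor: Jan 1, 1950. With p = 1950 - 1 = 1949: (p + p//4 - p//100 + p//400) mod 7 = (1949 + 487 - 19 + 4) mod 7 = 2421 mod 7 = 6 -> Sunday (Mon=0 ... Sun=6)
Days before June (Jan-May): 151; June 1 index = (6 + 151) mod 7 = 3 -> Thursday
First Tuesday is June 6
Tuesdays: 6, 13, 20, 27

4 Tuesdays


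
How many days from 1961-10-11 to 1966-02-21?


From 1961-10-11 to 1966-02-21
1961-10-11: days before October = 31 + 28 + 31 + 30 + 31 + 30 + 31 + 31 + 30 = 273 (1961 is not a leap year); day of year = 273 + 11 = 284
1966-02-21: days before February = 31; day of year = 31 + 21 = 52
Rest of 1961: 365 - 284 = 81
Full years 1962 (365), 1963 (365), 1964 (366), 1965 (365): 1461
Total = 81 + 1461 + 52 = 1594

1594 days


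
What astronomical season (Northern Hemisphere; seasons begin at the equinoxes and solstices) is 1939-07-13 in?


Date: July 13
Astronomical Summer (approx.; exact equinox/solstice day varies by year): June 21 to September 21
July 13 falls within the Summer window

Summer


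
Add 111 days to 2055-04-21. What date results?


Start: 2055-04-21, add 111 days
April 2055 has 30 days: 30 - 21 = 9 days to April 30 -> 102 left
May 2055 has 31 days -> 71 left
June 2055 has 30 days -> 41 left
July 2055 has 31 days -> 10 left
August 2055: 10 <= 31 -> lands on August 10

Result: 2055-08-10


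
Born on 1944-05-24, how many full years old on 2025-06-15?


Birth: 1944-05-24
Reference: 2025-06-15
Year difference: 2025 - 1944 = 81

81 years old


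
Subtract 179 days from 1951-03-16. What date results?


Start: 1951-03-16, subtract 179 days
Back 16 days from March 16 reaches February 28, 1951 -> 163 left
February 1951 has 28 days -> back to January 31, 1951 -> 135 left
January 1951 has 31 days -> back to December 31, 1950 -> 104 left
December 1950 has 31 days -> back to November 30, 1950 -> 73 left
November 1950 has 30 days -> back to October 31, 1950 -> 43 left
October 1950 has 31 days -> back to September 30, 1950 -> 12 left
September 1950: 30 - 12 = 18 -> lands on September 18

Result: 1950-09-18


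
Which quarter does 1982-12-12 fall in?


Month: December (month 12)
Q1: Jan-Mar, Q2: Apr-Jun, Q3: Jul-Sep, Q4: Oct-Dec

Q4


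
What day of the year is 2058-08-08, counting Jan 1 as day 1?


Date: August 8, 2058
Days in months 1 through 7: 212
Plus 8 days in August

Day of year: 220


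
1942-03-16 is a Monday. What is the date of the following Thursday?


Current: Monday
Target: Thursday
Days ahead: 3

Next Thursday: 1942-03-19


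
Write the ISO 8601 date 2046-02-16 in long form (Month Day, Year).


ISO 2046-02-16 parses as year=2046, month=02, day=16
Month 2 -> February

February 16, 2046


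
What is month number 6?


Month 6 of 12

June


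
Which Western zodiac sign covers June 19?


Date: June 19
Conventional tropical zodiac dates: Gemini from May 21 onward; Cancer starts June 21
June 19 falls within the Gemini range

Gemini


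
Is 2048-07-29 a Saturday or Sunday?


Anchor: Jan 1, 2048. With p = 2048 - 1 = 2047: (p + p//4 - p//100 + p//400) mod 7 = (2047 + 511 - 20 + 5) mod 7 = 2543 mod 7 = 2 -> Wednesday (Mon=0 ... Sun=6)
Day of year: 211; offset = 210
Weekday index = (2 + 210) mod 7 = 2 -> Wednesday
Weekend days: Saturday, Sunday

No


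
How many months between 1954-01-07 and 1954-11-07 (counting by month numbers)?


From January 1954 to November 1954
0 years * 12 = 0 months, plus 10 months = 10

10 months


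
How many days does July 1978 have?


July 1978

31 days


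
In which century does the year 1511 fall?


Century = (year - 1) // 100 + 1
= (1511 - 1) // 100 + 1
= 1510 // 100 + 1
= 15 + 1

16th century


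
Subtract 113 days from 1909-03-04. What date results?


Start: 1909-03-04, subtract 113 days
Back 4 days from March 4 reaches February 28, 1909 -> 109 left
February 1909 has 28 days -> back to January 31, 1909 -> 81 left
January 1909 has 31 days -> back to December 31, 1908 -> 50 left
December 1908 has 31 days -> back to November 30, 1908 -> 19 left
November 1908: 30 - 19 = 11 -> lands on November 11

Result: 1908-11-11


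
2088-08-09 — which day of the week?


Date: August 9, 2088
Anchor: Jan 1, 2088. With p = 2088 - 1 = 2087: (p + p//4 - p//100 + p//400) mod 7 = (2087 + 521 - 20 + 5) mod 7 = 2593 mod 7 = 3 -> Thursday (Mon=0 ... Sun=6)
Days before August (Jan-Jul): 213; offset = 213 + 9 - 1 = 221
Weekday index = (3 + 221) mod 7 = 0

Day of the week: Monday


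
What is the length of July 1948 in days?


July 1948

31 days


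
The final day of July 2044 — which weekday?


July 2044 has 31 days
Anchor: Jan 1, 2044. With p = 2044 - 1 = 2043: (p + p//4 - p//100 + p//400) mod 7 = (2043 + 510 - 20 + 5) mod 7 = 2538 mod 7 = 4 -> Friday (Mon=0 ... Sun=6)
Days before July (Jan-Jun): 182; July 1 index = (4 + 182) mod 7 = 4 -> Friday
Last day offset: 31 - 1 = 30 days
Weekday index = (4 + 30) mod 7 = 6

Sunday, July 31


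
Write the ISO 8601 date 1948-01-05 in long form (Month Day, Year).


ISO 1948-01-05 parses as year=1948, month=01, day=05
Month 1 -> January

January 5, 1948


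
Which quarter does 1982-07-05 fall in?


Month: July (month 7)
Q1: Jan-Mar, Q2: Apr-Jun, Q3: Jul-Sep, Q4: Oct-Dec

Q3


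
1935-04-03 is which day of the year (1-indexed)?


Date: April 3, 1935
Days in months 1 through 3: 90
Plus 3 days in April

Day of year: 93


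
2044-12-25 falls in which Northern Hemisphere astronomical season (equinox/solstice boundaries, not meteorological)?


Date: December 25
Astronomical Winter (approx.; exact equinox/solstice day varies by year): December 21 to March 19
December 25 falls within the Winter window

Winter


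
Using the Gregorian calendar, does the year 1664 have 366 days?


Gregorian leap year rule: divisible by 4, but not by 100, unless also by 400.
1664 is divisible by 4 but not 100 -> leap year

Yes


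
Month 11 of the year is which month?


Month 11 of 12

November


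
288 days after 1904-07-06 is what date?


Start: 1904-07-06, add 288 days
July 1904 has 31 days: 31 - 6 = 25 days to July 31 -> 263 left
August 1904 has 31 days -> 232 left
September 1904 has 30 days -> 202 left
October 1904 has 31 days -> 171 left
November 1904 has 30 days -> 141 left
December 1904 has 31 days -> 110 left
January 1905 has 31 days -> 79 left
February 1905 has 28 days -> 51 left
March 1905 has 31 days -> 20 left
April 1905: 20 <= 30 -> lands on April 20

Result: 1905-04-20


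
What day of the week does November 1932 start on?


Target: November 1, 1932
Anchor: Jan 1, 1932. With p = 1932 - 1 = 1931: (p + p//4 - p//100 + p//400) mod 7 = (1931 + 482 - 19 + 4) mod 7 = 2398 mod 7 = 4 -> Friday (Mon=0 ... Sun=6)
Days before November (Jan-Oct): 305 days
Weekday index = (4 + 305) mod 7 = 1

Tuesday


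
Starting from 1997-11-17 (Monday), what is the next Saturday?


Current: Monday
Target: Saturday
Days ahead: 5

Next Saturday: 1997-11-22


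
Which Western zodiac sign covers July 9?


Date: July 9
Conventional tropical zodiac dates: Cancer from June 21 onward; Leo starts July 23
July 9 falls within the Cancer range

Cancer


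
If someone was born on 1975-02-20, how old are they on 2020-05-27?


Birth: 1975-02-20
Reference: 2020-05-27
Year difference: 2020 - 1975 = 45

45 years old


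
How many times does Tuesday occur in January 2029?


January 2029 has 31 days
Anchor: Jan 1, 2029. With p = 2029 - 1 = 2028: (p + p//4 - p//100 + p//400) mod 7 = (2028 + 507 - 20 + 5) mod 7 = 2520 mod 7 = 0 -> Monday (Mon=0 ... Sun=6)
January 1 is the anchor itself -> Monday
First Tuesday is January 2
Tuesdays: 2, 9, 16, 23, 30

5 Tuesdays


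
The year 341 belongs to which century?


Century = (year - 1) // 100 + 1
= (341 - 1) // 100 + 1
= 340 // 100 + 1
= 3 + 1

4th century


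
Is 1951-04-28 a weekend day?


Anchor: Jan 1, 1951. With p = 1951 - 1 = 1950: (p + p//4 - p//100 + p//400) mod 7 = (1950 + 487 - 19 + 4) mod 7 = 2422 mod 7 = 0 -> Monday (Mon=0 ... Sun=6)
Day of year: 118; offset = 117
Weekday index = (0 + 117) mod 7 = 5 -> Saturday
Weekend days: Saturday, Sunday

Yes


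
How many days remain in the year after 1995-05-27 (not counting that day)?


Day of year: 147 of 365
Remaining = 365 - 147

218 days


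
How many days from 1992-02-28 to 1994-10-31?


From 1992-02-28 to 1994-10-31
1992-02-28: days before February = 31; day of year = 31 + 28 = 59
1994-10-31: days before October = 31 + 28 + 31 + 30 + 31 + 30 + 31 + 31 + 30 = 273 (1994 is not a leap year); day of year = 273 + 31 = 304
Rest of 1992: 366 - 59 = 307
Full years 1993 (365): 365
Total = 307 + 365 + 304 = 976

976 days


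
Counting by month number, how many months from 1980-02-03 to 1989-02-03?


From February 1980 to February 1989
9 years * 12 = 108 months = 108

108 months


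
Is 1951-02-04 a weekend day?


Anchor: Jan 1, 1951. With p = 1951 - 1 = 1950: (p + p//4 - p//100 + p//400) mod 7 = (1950 + 487 - 19 + 4) mod 7 = 2422 mod 7 = 0 -> Monday (Mon=0 ... Sun=6)
Day of year: 35; offset = 34
Weekday index = (0 + 34) mod 7 = 6 -> Sunday
Weekend days: Saturday, Sunday

Yes


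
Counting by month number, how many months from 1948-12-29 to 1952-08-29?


From December 1948 to August 1952
4 years * 12 = 48 months, minus 4 months = 44

44 months


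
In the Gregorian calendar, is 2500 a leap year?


Gregorian leap year rule: divisible by 4, but not by 100, unless also by 400.
2500 is divisible by 100 but not 400 -> not a leap year

No


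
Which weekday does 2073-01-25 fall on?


Date: January 25, 2073
Anchor: Jan 1, 2073. With p = 2073 - 1 = 2072: (p + p//4 - p//100 + p//400) mod 7 = (2072 + 518 - 20 + 5) mod 7 = 2575 mod 7 = 6 -> Sunday (Mon=0 ... Sun=6)
Days into year = 25 - 1 = 24
Weekday index = (6 + 24) mod 7 = 2

Day of the week: Wednesday


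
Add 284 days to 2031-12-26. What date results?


Start: 2031-12-26, add 284 days
December 2031 has 31 days: 31 - 26 = 5 days to December 31 -> 279 left
January 2032 has 31 days -> 248 left
February 2032 has 29 days -> 219 left
March 2032 has 31 days -> 188 left
April 2032 has 30 days -> 158 left
May 2032 has 31 days -> 127 left
June 2032 has 30 days -> 97 left
July 2032 has 31 days -> 66 left
August 2032 has 31 days -> 35 left
September 2032 has 30 days -> 5 left
October 2032: 5 <= 31 -> lands on October 5

Result: 2032-10-05


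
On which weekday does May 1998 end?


May 1998 has 31 days
Anchor: Jan 1, 1998. With p = 1998 - 1 = 1997: (p + p//4 - p//100 + p//400) mod 7 = (1997 + 499 - 19 + 4) mod 7 = 2481 mod 7 = 3 -> Thursday (Mon=0 ... Sun=6)
Days before May (Jan-Apr): 120; May 1 index = (3 + 120) mod 7 = 4 -> Friday
Last day offset: 31 - 1 = 30 days
Weekday index = (4 + 30) mod 7 = 6

Sunday, May 31


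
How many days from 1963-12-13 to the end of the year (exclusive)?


Day of year: 347 of 365
Remaining = 365 - 347

18 days


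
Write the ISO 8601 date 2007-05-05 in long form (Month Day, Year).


ISO 2007-05-05 parses as year=2007, month=05, day=05
Month 5 -> May

May 5, 2007


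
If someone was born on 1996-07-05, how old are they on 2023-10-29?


Birth: 1996-07-05
Reference: 2023-10-29
Year difference: 2023 - 1996 = 27

27 years old


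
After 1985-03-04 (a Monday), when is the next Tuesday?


Current: Monday
Target: Tuesday
Days ahead: 1

Next Tuesday: 1985-03-05


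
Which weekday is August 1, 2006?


Target: August 1, 2006
Anchor: Jan 1, 2006. With p = 2006 - 1 = 2005: (p + p//4 - p//100 + p//400) mod 7 = (2005 + 501 - 20 + 5) mod 7 = 2491 mod 7 = 6 -> Sunday (Mon=0 ... Sun=6)
Days before August (Jan-Jul): 212 days
Weekday index = (6 + 212) mod 7 = 1

Tuesday


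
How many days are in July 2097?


July 2097

31 days


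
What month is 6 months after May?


May is month 5
5 + 6 = 11

November


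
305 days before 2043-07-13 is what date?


Start: 2043-07-13, subtract 305 days
Back 13 days from July 13 reaches June 30, 2043 -> 292 left
June 2043 has 30 days -> back to May 31, 2043 -> 262 left
May 2043 has 31 days -> back to April 30, 2043 -> 231 left
April 2043 has 30 days -> back to March 31, 2043 -> 201 left
March 2043 has 31 days -> back to February 28, 2043 -> 170 left
February 2043 has 28 days -> back to January 31, 2043 -> 142 left
January 2043 has 31 days -> back to December 31, 2042 -> 111 left
December 2042 has 31 days -> back to November 30, 2042 -> 80 left
November 2042 has 30 days -> back to October 31, 2042 -> 50 left
October 2042 has 31 days -> back to September 30, 2042 -> 19 left
September 2042: 30 - 19 = 11 -> lands on September 11

Result: 2042-09-11


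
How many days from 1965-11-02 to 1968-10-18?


From 1965-11-02 to 1968-10-18
1965-11-02: days before November = 31 + 28 + 31 + 30 + 31 + 30 + 31 + 31 + 30 + 31 = 304 (1965 is not a leap year); day of year = 304 + 2 = 306
1968-10-18: days before October = 31 + 29 + 31 + 30 + 31 + 30 + 31 + 31 + 30 = 274 (1968 is a leap year); day of year = 274 + 18 = 292
Rest of 1965: 365 - 306 = 59
Full years 1966 (365), 1967 (365): 730
Total = 59 + 730 + 292 = 1081

1081 days


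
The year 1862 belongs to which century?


Century = (year - 1) // 100 + 1
= (1862 - 1) // 100 + 1
= 1861 // 100 + 1
= 18 + 1

19th century


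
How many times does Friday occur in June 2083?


June 2083 has 30 days
Anchor: Jan 1, 2083. With p = 2083 - 1 = 2082: (p + p//4 - p//100 + p//400) mod 7 = (2082 + 520 - 20 + 5) mod 7 = 2587 mod 7 = 4 -> Friday (Mon=0 ... Sun=6)
Days before June (Jan-May): 151; June 1 index = (4 + 151) mod 7 = 1 -> Tuesday
First Friday is June 4
Fridays: 4, 11, 18, 25

4 Fridays


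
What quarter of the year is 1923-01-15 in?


Month: January (month 1)
Q1: Jan-Mar, Q2: Apr-Jun, Q3: Jul-Sep, Q4: Oct-Dec

Q1


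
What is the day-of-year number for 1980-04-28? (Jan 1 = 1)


Date: April 28, 1980
Days in months 1 through 3: 91
Plus 28 days in April

Day of year: 119


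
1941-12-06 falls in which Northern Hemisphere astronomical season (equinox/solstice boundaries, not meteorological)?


Date: December 6
Astronomical Autumn (approx.; exact equinox/solstice day varies by year): September 22 to December 20
December 6 falls within the Autumn window

Autumn


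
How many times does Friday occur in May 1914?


May 1914 has 31 days
Anchor: Jan 1, 1914. With p = 1914 - 1 = 1913: (p + p//4 - p//100 + p//400) mod 7 = (1913 + 478 - 19 + 4) mod 7 = 2376 mod 7 = 3 -> Thursday (Mon=0 ... Sun=6)
Days before May (Jan-Apr): 120; May 1 index = (3 + 120) mod 7 = 4 -> Friday
First Friday is May 1
Fridays: 1, 8, 15, 22, 29

5 Fridays


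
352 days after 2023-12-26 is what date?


Start: 2023-12-26, add 352 days
December 2023 has 31 days: 31 - 26 = 5 days to December 31 -> 347 left
January 2024 has 31 days -> 316 left
February 2024 has 29 days -> 287 left
March 2024 has 31 days -> 256 left
April 2024 has 30 days -> 226 left
May 2024 has 31 days -> 195 left
June 2024 has 30 days -> 165 left
July 2024 has 31 days -> 134 left
August 2024 has 31 days -> 103 left
September 2024 has 30 days -> 73 left
October 2024 has 31 days -> 42 left
November 2024 has 30 days -> 12 left
December 2024: 12 <= 31 -> lands on December 12

Result: 2024-12-12


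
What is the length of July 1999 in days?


July 1999

31 days


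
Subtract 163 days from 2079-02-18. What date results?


Start: 2079-02-18, subtract 163 days
Back 18 days from February 18 reaches January 31, 2079 -> 145 left
January 2079 has 31 days -> back to December 31, 2078 -> 114 left
December 2078 has 31 days -> back to November 30, 2078 -> 83 left
November 2078 has 30 days -> back to October 31, 2078 -> 53 left
October 2078 has 31 days -> back to September 30, 2078 -> 22 left
September 2078: 30 - 22 = 8 -> lands on September 8

Result: 2078-09-08


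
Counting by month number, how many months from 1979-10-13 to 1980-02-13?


From October 1979 to February 1980
1 year * 12 = 12 months, minus 8 months = 4

4 months


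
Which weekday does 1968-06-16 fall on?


Date: June 16, 1968
Anchor: Jan 1, 1968. With p = 1968 - 1 = 1967: (p + p//4 - p//100 + p//400) mod 7 = (1967 + 491 - 19 + 4) mod 7 = 2443 mod 7 = 0 -> Monday (Mon=0 ... Sun=6)
Days before June (Jan-May): 152; offset = 152 + 16 - 1 = 167
Weekday index = (0 + 167) mod 7 = 6

Day of the week: Sunday


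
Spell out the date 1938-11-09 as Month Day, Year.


ISO 1938-11-09 parses as year=1938, month=11, day=09
Month 11 -> November

November 9, 1938


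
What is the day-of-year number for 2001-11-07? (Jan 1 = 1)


Date: November 7, 2001
Days in months 1 through 10: 304
Plus 7 days in November

Day of year: 311


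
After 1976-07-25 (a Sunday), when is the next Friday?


Current: Sunday
Target: Friday
Days ahead: 5

Next Friday: 1976-07-30


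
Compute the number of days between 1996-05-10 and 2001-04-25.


From 1996-05-10 to 2001-04-25
1996-05-10: days before May = 31 + 29 + 31 + 30 = 121 (1996 is a leap year); day of year = 121 + 10 = 131
2001-04-25: days before April = 31 + 28 + 31 = 90 (2001 is not a leap year); day of year = 90 + 25 = 115
Rest of 1996: 366 - 131 = 235
Full years 1997 (365), 1998 (365), 1999 (365), 2000 (366): 1461
Total = 235 + 1461 + 115 = 1811

1811 days


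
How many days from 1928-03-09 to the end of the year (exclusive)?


Day of year: 69 of 366
Remaining = 366 - 69

297 days


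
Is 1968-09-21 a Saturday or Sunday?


Anchor: Jan 1, 1968. With p = 1968 - 1 = 1967: (p + p//4 - p//100 + p//400) mod 7 = (1967 + 491 - 19 + 4) mod 7 = 2443 mod 7 = 0 -> Monday (Mon=0 ... Sun=6)
Day of year: 265; offset = 264
Weekday index = (0 + 264) mod 7 = 5 -> Saturday
Weekend days: Saturday, Sunday

Yes


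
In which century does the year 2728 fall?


Century = (year - 1) // 100 + 1
= (2728 - 1) // 100 + 1
= 2727 // 100 + 1
= 27 + 1

28th century


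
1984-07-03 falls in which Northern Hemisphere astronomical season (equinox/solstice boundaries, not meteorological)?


Date: July 3
Astronomical Summer (approx.; exact equinox/solstice day varies by year): June 21 to September 21
July 3 falls within the Summer window

Summer


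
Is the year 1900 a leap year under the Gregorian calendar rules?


Gregorian leap year rule: divisible by 4, but not by 100, unless also by 400.
1900 is divisible by 100 but not 400 -> not a leap year

No


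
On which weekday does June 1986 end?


June 1986 has 30 days
Anchor: Jan 1, 1986. With p = 1986 - 1 = 1985: (p + p//4 - p//100 + p//400) mod 7 = (1985 + 496 - 19 + 4) mod 7 = 2466 mod 7 = 2 -> Wednesday (Mon=0 ... Sun=6)
Days before June (Jan-May): 151; June 1 index = (2 + 151) mod 7 = 6 -> Sunday
Last day offset: 30 - 1 = 29 days
Weekday index = (6 + 29) mod 7 = 0

Monday, June 30


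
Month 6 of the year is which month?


Month 6 of 12

June


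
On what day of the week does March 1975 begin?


Target: March 1, 1975
Anchor: Jan 1, 1975. With p = 1975 - 1 = 1974: (p + p//4 - p//100 + p//400) mod 7 = (1974 + 493 - 19 + 4) mod 7 = 2452 mod 7 = 2 -> Wednesday (Mon=0 ... Sun=6)
Days before March (Jan-Feb): 59 days
Weekday index = (2 + 59) mod 7 = 5

Saturday


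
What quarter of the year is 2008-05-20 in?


Month: May (month 5)
Q1: Jan-Mar, Q2: Apr-Jun, Q3: Jul-Sep, Q4: Oct-Dec

Q2


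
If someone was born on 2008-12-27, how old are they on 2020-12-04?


Birth: 2008-12-27
Reference: 2020-12-04
Year difference: 2020 - 2008 = 12
Birthday not yet reached in 2020, subtract 1

11 years old


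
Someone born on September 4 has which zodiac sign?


Date: September 4
Conventional tropical zodiac dates: Virgo from August 23 onward; Libra starts September 23
September 4 falls within the Virgo range

Virgo


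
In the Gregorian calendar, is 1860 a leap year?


Gregorian leap year rule: divisible by 4, but not by 100, unless also by 400.
1860 is divisible by 4 but not 100 -> leap year

Yes


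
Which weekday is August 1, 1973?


Target: August 1, 1973
Anchor: Jan 1, 1973. With p = 1973 - 1 = 1972: (p + p//4 - p//100 + p//400) mod 7 = (1972 + 493 - 19 + 4) mod 7 = 2450 mod 7 = 0 -> Monday (Mon=0 ... Sun=6)
Days before August (Jan-Jul): 212 days
Weekday index = (0 + 212) mod 7 = 2

Wednesday
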